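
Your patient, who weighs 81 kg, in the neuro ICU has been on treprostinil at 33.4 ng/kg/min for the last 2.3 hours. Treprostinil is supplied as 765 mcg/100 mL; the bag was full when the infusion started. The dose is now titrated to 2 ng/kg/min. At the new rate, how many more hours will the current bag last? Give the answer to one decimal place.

40.3 hours

Initial rate:
Dose = 33.4 ng/kg/min × 81 kg = 2705.4 ng/min
2705.4 ng/min × 60 min/hr = 162324 ng/hr
Concentration = 765 mcg ÷ 100 mL = 7.65 mcg/mL = 7650 ng/mL
Rate = 162324 ng/hr ÷ 7650 ng/mL = 21.21882 mL/hr
Volume infused so far = 21.21882 mL/hr × 2.3 hr = 48.80329 mL
Volume remaining = 100 − 48.80329 = 51.19671 mL
New rate:
Dose = 2 ng/kg/min × 81 kg = 162 ng/min
162 ng/min × 60 min/hr = 9720 ng/hr
Rate = 9720 ng/hr ÷ 7650 ng/mL = 1.270588 mL/hr
Time remaining = 51.19671 mL ÷ 1.270588 mL/hr = 40.2937 hr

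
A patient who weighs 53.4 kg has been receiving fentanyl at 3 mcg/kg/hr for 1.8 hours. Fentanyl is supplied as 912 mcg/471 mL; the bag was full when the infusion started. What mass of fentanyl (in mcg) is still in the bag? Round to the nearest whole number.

624 mcg

Dose = 3 mcg/kg/hr × 53.4 kg = 160.2 mcg/hr
Concentration = 912 mcg ÷ 471 mL = 1.936306 mcg/mL
Rate = 160.2 mcg/hr ÷ 1.936306 mcg/mL = 82.73487 mL/hr
Volume infused = 82.73487 mL/hr × 1.8 hr = 148.9228 mL
Volume remaining = 471 − 148.9228 = 322.0772 mL
Drug remaining = 322.0772 mL × 1.936306 mcg/mL = 623.64 mcg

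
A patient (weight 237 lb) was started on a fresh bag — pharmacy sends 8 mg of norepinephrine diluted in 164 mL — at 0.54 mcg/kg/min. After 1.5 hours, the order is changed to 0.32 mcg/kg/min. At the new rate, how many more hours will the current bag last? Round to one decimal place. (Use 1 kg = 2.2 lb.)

1.3 hours

Initial rate:
Weight = 237 lb ÷ 2.2 lb/kg = 107.7273 kg
Dose = 0.54 mcg/kg/min × 107.7273 kg = 58.17273 mcg/min
58.17273 mcg/min × 60 min/hr = 3490.364 mcg/hr
Concentration = 8 mg ÷ 164 mL = 0.04878049 mg/mL = 48.78049 mcg/mL
Rate = 3490.364 mcg/hr ÷ 48.78049 mcg/mL = 71.55245 mL/hr
Volume infused so far = 71.55245 mL/hr × 1.5 hr = 107.3287 mL
Volume remaining = 164 − 107.3287 = 56.67132 mL
New rate:
Dose = 0.32 mcg/kg/min × 107.7273 kg = 34.47273 mcg/min
34.47273 mcg/min × 60 min/hr = 2068.364 mcg/hr
Rate = 2068.364 mcg/hr ÷ 48.78049 mcg/mL = 42.40145 mL/hr
Time remaining = 56.67132 mL ÷ 42.40145 mL/hr = 1.336542 hr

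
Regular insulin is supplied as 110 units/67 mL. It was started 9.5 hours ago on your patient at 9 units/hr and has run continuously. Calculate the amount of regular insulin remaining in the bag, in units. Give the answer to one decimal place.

24.5 units

Concentration = 110 units ÷ 67 mL = 1.641791 units/mL
Rate = 9 units/hr ÷ 1.641791 units/mL = 5.481818 mL/hr
Volume infused = 5.481818 mL/hr × 9.5 hr = 52.07727 mL
Volume remaining = 67 − 52.07727 = 14.92273 mL
Drug remaining = 14.92273 mL × 1.641791 units/mL = 24.5 units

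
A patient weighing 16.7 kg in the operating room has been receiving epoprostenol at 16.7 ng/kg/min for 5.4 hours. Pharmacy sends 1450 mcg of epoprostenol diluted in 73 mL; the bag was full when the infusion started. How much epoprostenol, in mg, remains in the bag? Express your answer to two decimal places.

1.36 mg

Dose = 16.7 ng/kg/min × 16.7 kg = 278.89 ng/min
278.89 ng/min × 60 min/hr = 16733.4 ng/hr
Concentration = 1450 mcg ÷ 73 mL = 19.86301 mcg/mL = 19863.01 ng/mL
Rate = 16733.4 ng/hr ÷ 19863.01 ng/mL = 0.8424401 mL/hr
Volume infused = 0.8424401 mL/hr × 5.4 hr = 4.549177 mL
Volume remaining = 73 − 4.549177 = 68.45082 mL
Drug remaining = 68.45082 mL × 19863.01 ng/mL = 1359640 ng = 1.35964 mg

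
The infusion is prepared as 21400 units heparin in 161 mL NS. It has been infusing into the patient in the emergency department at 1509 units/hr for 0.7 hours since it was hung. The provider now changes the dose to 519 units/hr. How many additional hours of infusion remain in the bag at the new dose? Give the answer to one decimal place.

39.2 hours

Initial rate:
Concentration = 21400 units ÷ 161 mL = 132.9193 units/mL
Rate = 1509 units/hr ÷ 132.9193 units/mL = 11.35276 mL/hr
Volume infused so far = 11.35276 mL/hr × 0.7 hr = 7.94693 mL
Volume remaining = 161 − 7.94693 = 153.0531 mL
New rate:
Rate = 519 units/hr ÷ 132.9193 units/mL = 3.904626 mL/hr
Time remaining = 153.0531 mL ÷ 3.904626 mL/hr = 39.19788 hr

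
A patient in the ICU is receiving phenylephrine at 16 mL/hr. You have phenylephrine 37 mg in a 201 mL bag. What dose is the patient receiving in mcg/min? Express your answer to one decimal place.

Concentration = 37 mg ÷ 201 mL = 0.1840796 mg/mL = 184.0796 mcg/mL
Drug rate = 16 mL/hr × 184.0796 mcg/mL = 2945.274 mcg/hr
2945.274 mcg/hr ÷ 60 min/hr = 49.08789 mcg/min

49.1 mcg/min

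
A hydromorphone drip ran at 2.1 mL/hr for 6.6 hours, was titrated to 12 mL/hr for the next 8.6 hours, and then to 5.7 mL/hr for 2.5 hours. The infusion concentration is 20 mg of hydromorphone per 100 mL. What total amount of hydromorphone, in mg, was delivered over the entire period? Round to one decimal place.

26.3 mg

Concentration = 20 mg ÷ 100 mL = 0.2 mg/mL
Stage 1: 2.1 mL/hr × 6.6 hr = 13.86 mL → 13.86 mL × 0.2 mg/mL = 2.772 mg
Stage 2: 12 mL/hr × 8.6 hr = 103.2 mL → 103.2 mL × 0.2 mg/mL = 20.64 mg
Stage 3: 5.7 mL/hr × 2.5 hr = 14.25 mL → 14.25 mL × 0.2 mg/mL = 2.85 mg
Total = 2.772 + 20.64 + 2.85 = 26.262 mg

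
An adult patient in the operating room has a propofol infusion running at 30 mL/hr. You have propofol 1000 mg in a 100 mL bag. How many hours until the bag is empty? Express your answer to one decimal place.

3.3 hours

Duration = 100 mL ÷ 30 mL/hr = 3.333333 hr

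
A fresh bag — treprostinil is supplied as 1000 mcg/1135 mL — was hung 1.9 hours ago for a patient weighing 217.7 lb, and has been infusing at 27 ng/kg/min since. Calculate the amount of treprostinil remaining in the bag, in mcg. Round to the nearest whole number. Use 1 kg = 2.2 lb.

695 mcg

Weight = 217.7 lb ÷ 2.2 lb/kg = 98.95455 kg
Dose = 27 ng/kg/min × 98.95455 kg = 2671.773 ng/min
2671.773 ng/min × 60 min/hr = 160306.4 ng/hr
Concentration = 1000 mcg ÷ 1135 mL = 0.8810573 mcg/mL = 881.0573 ng/mL
Rate = 160306.4 ng/hr ÷ 881.0573 ng/mL = 181.9477 mL/hr
Volume infused = 181.9477 mL/hr × 1.9 hr = 345.7007 mL
Volume remaining = 1135 − 345.7007 = 789.2993 mL
Drug remaining = 789.2993 mL × 881.0573 ng/mL = 695417.9 ng = 695.4179 mcg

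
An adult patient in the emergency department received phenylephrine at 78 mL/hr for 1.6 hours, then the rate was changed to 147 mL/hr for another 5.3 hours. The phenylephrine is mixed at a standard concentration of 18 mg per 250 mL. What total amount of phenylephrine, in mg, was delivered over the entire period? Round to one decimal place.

Concentration = 18 mg ÷ 250 mL = 0.072 mg/mL
Stage 1: 78 mL/hr × 1.6 hr = 124.8 mL → 124.8 mL × 0.072 mg/mL = 8.9856 mg
Stage 2: 147 mL/hr × 5.3 hr = 779.1 mL → 779.1 mL × 0.072 mg/mL = 56.0952 mg
Total = 8.9856 + 56.0952 = 65.0808 mg

65.1 mg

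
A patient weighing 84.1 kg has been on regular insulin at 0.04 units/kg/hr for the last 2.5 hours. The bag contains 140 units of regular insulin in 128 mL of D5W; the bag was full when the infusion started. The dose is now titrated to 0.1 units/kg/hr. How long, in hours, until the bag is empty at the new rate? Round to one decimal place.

15.6 hours

Initial rate:
Dose = 0.04 units/kg/hr × 84.1 kg = 3.364 units/hr
Concentration = 140 units ÷ 128 mL = 1.09375 units/mL
Rate = 3.364 units/hr ÷ 1.09375 units/mL = 3.075657 mL/hr
Volume infused so far = 3.075657 mL/hr × 2.5 hr = 7.689143 mL
Volume remaining = 128 − 7.689143 = 120.3109 mL
New rate:
Dose = 0.1 units/kg/hr × 84.1 kg = 8.41 units/hr
Rate = 8.41 units/hr ÷ 1.09375 units/mL = 7.689143 mL/hr
Time remaining = 120.3109 mL ÷ 7.689143 mL/hr = 15.64685 hr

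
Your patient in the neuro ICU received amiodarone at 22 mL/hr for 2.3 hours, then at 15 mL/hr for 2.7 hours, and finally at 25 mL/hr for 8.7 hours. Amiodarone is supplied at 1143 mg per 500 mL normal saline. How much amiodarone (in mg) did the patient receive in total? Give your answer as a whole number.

705 mg

Concentration = 1143 mg ÷ 500 mL = 2.286 mg/mL
Stage 1: 22 mL/hr × 2.3 hr = 50.6 mL → 50.6 mL × 2.286 mg/mL = 115.6716 mg
Stage 2: 15 mL/hr × 2.7 hr = 40.5 mL → 40.5 mL × 2.286 mg/mL = 92.583 mg
Stage 3: 25 mL/hr × 8.7 hr = 217.5 mL → 217.5 mL × 2.286 mg/mL = 497.205 mg
Total = 115.6716 + 92.583 + 497.205 = 705.4596 mg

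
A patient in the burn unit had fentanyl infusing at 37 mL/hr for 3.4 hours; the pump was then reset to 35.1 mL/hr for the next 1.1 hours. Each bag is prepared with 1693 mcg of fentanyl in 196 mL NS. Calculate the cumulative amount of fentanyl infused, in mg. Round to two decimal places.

1.42 mg

Concentration = 1693 mcg ÷ 196 mL = 8.637755 mcg/mL
Stage 1: 37 mL/hr × 3.4 hr = 125.8 mL → 125.8 mL × 8.637755 mcg/mL = 1086.63 mcg
Stage 2: 35.1 mL/hr × 1.1 hr = 38.61 mL → 38.61 mL × 8.637755 mcg/mL = 333.5037 mcg
Total = 1086.63 + 333.5037 = 1420.133 mcg = 1.420133 mg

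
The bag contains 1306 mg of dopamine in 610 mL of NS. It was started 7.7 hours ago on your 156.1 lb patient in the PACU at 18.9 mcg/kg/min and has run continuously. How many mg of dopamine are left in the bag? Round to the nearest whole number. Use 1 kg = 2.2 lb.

686 mg

Weight = 156.1 lb ÷ 2.2 lb/kg = 70.95455 kg
Dose = 18.9 mcg/kg/min × 70.95455 kg = 1341.041 mcg/min
1341.041 mcg/min × 60 min/hr = 80462.45 mcg/hr
Concentration = 1306 mg ÷ 610 mL = 2.140984 mg/mL = 2140.984 mcg/mL
Rate = 80462.45 mcg/hr ÷ 2140.984 mcg/mL = 37.582 mL/hr
Volume infused = 37.582 mL/hr × 7.7 hr = 289.3814 mL
Volume remaining = 610 − 289.3814 = 320.6186 mL
Drug remaining = 320.6186 mL × 2140.984 mcg/mL = 686439.1 mcg = 686.4391 mg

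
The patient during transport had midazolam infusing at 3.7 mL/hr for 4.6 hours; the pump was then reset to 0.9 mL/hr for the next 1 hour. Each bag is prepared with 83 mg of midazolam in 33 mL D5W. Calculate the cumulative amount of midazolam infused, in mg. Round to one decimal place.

45.1 mg

Concentration = 83 mg ÷ 33 mL = 2.515152 mg/mL
Stage 1: 3.7 mL/hr × 4.6 hr = 17.02 mL → 17.02 mL × 2.515152 mg/mL = 42.80788 mg
Stage 2: 0.9 mL/hr × 1 hr = 0.9 mL → 0.9 mL × 2.515152 mg/mL = 2.263636 mg
Total = 42.80788 + 2.263636 = 45.07152 mg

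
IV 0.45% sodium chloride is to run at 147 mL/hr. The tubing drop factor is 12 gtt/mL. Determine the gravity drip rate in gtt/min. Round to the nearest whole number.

29 gtt/min

147 mL/hr ÷ 60 min/hr = 2.45 mL/min
2.45 mL/min × 12 gtt/mL = 29.4 gtt/min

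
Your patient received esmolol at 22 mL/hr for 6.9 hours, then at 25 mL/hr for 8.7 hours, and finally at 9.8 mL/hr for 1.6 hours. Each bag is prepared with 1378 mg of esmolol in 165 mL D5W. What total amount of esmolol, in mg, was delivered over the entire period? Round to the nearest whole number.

3215 mg

Concentration = 1378 mg ÷ 165 mL = 8.351515 mg/mL
Stage 1: 22 mL/hr × 6.9 hr = 151.8 mL → 151.8 mL × 8.351515 mg/mL = 1267.76 mg
Stage 2: 25 mL/hr × 8.7 hr = 217.5 mL → 217.5 mL × 8.351515 mg/mL = 1816.455 mg
Stage 3: 9.8 mL/hr × 1.6 hr = 15.68 mL → 15.68 mL × 8.351515 mg/mL = 130.9518 mg
Total = 1267.76 + 1816.455 + 130.9518 = 3215.166 mg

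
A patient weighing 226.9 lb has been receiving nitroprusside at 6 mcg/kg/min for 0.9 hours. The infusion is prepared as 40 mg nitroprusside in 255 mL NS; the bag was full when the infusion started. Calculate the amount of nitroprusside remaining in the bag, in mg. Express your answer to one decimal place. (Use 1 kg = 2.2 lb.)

Weight = 226.9 lb ÷ 2.2 lb/kg = 103.1364 kg
Dose = 6 mcg/kg/min × 103.1364 kg = 618.8182 mcg/min
618.8182 mcg/min × 60 min/hr = 37129.09 mcg/hr
Concentration = 40 mg ÷ 255 mL = 0.1568627 mg/mL = 156.8627 mcg/mL
Rate = 37129.09 mcg/hr ÷ 156.8627 mcg/mL = 236.698 mL/hr
Volume infused = 236.698 mL/hr × 0.9 hr = 213.0282 mL
Volume remaining = 255 − 213.0282 = 41.97184 mL
Drug remaining = 41.97184 mL × 156.8627 mcg/mL = 6583.818 mcg = 6.583818 mg

6.6 mg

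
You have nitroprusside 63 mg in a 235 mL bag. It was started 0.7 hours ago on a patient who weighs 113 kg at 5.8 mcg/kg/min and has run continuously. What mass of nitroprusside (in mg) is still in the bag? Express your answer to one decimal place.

Dose = 5.8 mcg/kg/min × 113 kg = 655.4 mcg/min
655.4 mcg/min × 60 min/hr = 39324 mcg/hr
Concentration = 63 mg ÷ 235 mL = 0.2680851 mg/mL = 268.0851 mcg/mL
Rate = 39324 mcg/hr ÷ 268.0851 mcg/mL = 146.6848 mL/hr
Volume infused = 146.6848 mL/hr × 0.7 hr = 102.6793 mL
Volume remaining = 235 − 102.6793 = 132.3207 mL
Drug remaining = 132.3207 mL × 268.0851 mcg/mL = 35473.2 mcg = 35.4732 mg

35.5 mg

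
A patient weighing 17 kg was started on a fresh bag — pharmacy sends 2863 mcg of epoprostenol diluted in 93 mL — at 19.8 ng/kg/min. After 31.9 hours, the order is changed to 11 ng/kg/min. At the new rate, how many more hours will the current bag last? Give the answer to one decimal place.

Initial rate:
Dose = 19.8 ng/kg/min × 17 kg = 336.6 ng/min
336.6 ng/min × 60 min/hr = 20196 ng/hr
Concentration = 2863 mcg ÷ 93 mL = 30.78495 mcg/mL = 30784.95 ng/mL
Rate = 20196 ng/hr ÷ 30784.95 ng/mL = 0.6560349 mL/hr
Volume infused so far = 0.6560349 mL/hr × 31.9 hr = 20.92751 mL
Volume remaining = 93 − 20.92751 = 72.07249 mL
New rate:
Dose = 11 ng/kg/min × 17 kg = 187 ng/min
187 ng/min × 60 min/hr = 11220 ng/hr
Rate = 11220 ng/hr ÷ 30784.95 ng/mL = 0.3644638 mL/hr
Time remaining = 72.07249 mL ÷ 0.3644638 mL/hr = 197.7493 hr

197.7 hours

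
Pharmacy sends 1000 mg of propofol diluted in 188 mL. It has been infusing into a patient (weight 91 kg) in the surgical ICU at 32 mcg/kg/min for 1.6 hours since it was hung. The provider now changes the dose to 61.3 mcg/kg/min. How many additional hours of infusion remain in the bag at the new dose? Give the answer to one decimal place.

Initial rate:
Dose = 32 mcg/kg/min × 91 kg = 2912 mcg/min
2912 mcg/min × 60 min/hr = 174720 mcg/hr
Concentration = 1000 mg ÷ 188 mL = 5.319149 mg/mL = 5319.149 mcg/mL
Rate = 174720 mcg/hr ÷ 5319.149 mcg/mL = 32.84736 mL/hr
Volume infused so far = 32.84736 mL/hr × 1.6 hr = 52.55578 mL
Volume remaining = 188 − 52.55578 = 135.4442 mL
New rate:
Dose = 61.3 mcg/kg/min × 91 kg = 5578.3 mcg/min
5578.3 mcg/min × 60 min/hr = 334698 mcg/hr
Rate = 334698 mcg/hr ÷ 5319.149 mcg/mL = 62.92322 mL/hr
Time remaining = 135.4442 mL ÷ 62.92322 mL/hr = 2.152532 hr

2.2 hours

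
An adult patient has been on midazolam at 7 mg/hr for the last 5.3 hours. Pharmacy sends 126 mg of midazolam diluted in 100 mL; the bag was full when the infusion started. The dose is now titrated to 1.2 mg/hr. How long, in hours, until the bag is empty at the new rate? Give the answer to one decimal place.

74.1 hours

Initial rate:
Concentration = 126 mg ÷ 100 mL = 1.26 mg/mL
Rate = 7 mg/hr ÷ 1.26 mg/mL = 5.555556 mL/hr
Volume infused so far = 5.555556 mL/hr × 5.3 hr = 29.44444 mL
Volume remaining = 100 − 29.44444 = 70.55556 mL
New rate:
Rate = 1.2 mg/hr ÷ 1.26 mg/mL = 0.952381 mL/hr
Time remaining = 70.55556 mL ÷ 0.952381 mL/hr = 74.08333 hr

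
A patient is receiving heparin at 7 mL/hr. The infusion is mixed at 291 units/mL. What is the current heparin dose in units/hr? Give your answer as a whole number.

2037 units/hr

Drug rate = 7 mL/hr × 291 units/mL = 2037 units/hr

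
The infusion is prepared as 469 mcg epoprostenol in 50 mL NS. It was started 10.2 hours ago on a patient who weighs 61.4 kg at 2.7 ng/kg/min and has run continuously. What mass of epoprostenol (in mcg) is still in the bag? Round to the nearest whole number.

Dose = 2.7 ng/kg/min × 61.4 kg = 165.78 ng/min
165.78 ng/min × 60 min/hr = 9946.8 ng/hr
Concentration = 469 mcg ÷ 50 mL = 9.38 mcg/mL = 9380 ng/mL
Rate = 9946.8 ng/hr ÷ 9380 ng/mL = 1.060426 mL/hr
Volume infused = 1.060426 mL/hr × 10.2 hr = 10.81635 mL
Volume remaining = 50 − 10.81635 = 39.18365 mL
Drug remaining = 39.18365 mL × 9380 ng/mL = 367542.6 ng = 367.5426 mcg

368 mcg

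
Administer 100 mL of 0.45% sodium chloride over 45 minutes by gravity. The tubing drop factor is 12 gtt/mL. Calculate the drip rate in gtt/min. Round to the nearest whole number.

27 gtt/min

100 mL ÷ (45 min) = 2.222222 mL/min
2.222222 mL/min × 12 gtt/mL = 26.66667 gtt/min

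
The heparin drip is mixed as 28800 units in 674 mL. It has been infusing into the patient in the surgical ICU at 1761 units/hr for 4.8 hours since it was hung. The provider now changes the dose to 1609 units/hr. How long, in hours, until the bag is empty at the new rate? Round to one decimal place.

Initial rate:
Concentration = 28800 units ÷ 674 mL = 42.72997 units/mL
Rate = 1761 units/hr ÷ 42.72997 units/mL = 41.21229 mL/hr
Volume infused so far = 41.21229 mL/hr × 4.8 hr = 197.819 mL
Volume remaining = 674 − 197.819 = 476.181 mL
New rate:
Rate = 1609 units/hr ÷ 42.72997 units/mL = 37.65507 mL/hr
Time remaining = 476.181 mL ÷ 37.65507 mL/hr = 12.64587 hr

12.6 hours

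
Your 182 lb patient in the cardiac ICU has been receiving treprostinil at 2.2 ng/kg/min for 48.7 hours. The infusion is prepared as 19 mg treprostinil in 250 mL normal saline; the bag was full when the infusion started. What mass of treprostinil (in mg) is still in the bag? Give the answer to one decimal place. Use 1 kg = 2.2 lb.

18.5 mg

Weight = 182 lb ÷ 2.2 lb/kg = 82.72727 kg
Dose = 2.2 ng/kg/min × 82.72727 kg = 182 ng/min
182 ng/min × 60 min/hr = 10920 ng/hr
Concentration = 19 mg ÷ 250 mL = 0.076 mg/mL = 76000 ng/mL
Rate = 10920 ng/hr ÷ 76000 ng/mL = 0.1436842 mL/hr
Volume infused = 0.1436842 mL/hr × 48.7 hr = 6.997421 mL
Volume remaining = 250 − 6.997421 = 243.0026 mL
Drug remaining = 243.0026 mL × 76000 ng/mL = 18468196 ng = 18.4682 mg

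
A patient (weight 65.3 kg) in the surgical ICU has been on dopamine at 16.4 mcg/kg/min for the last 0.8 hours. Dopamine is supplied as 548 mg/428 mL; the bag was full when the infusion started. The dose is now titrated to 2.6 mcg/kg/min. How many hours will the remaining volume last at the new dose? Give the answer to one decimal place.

Initial rate:
Dose = 16.4 mcg/kg/min × 65.3 kg = 1070.92 mcg/min
1070.92 mcg/min × 60 min/hr = 64255.2 mcg/hr
Concentration = 548 mg ÷ 428 mL = 1.280374 mg/mL = 1280.374 mcg/mL
Rate = 64255.2 mcg/hr ÷ 1280.374 mcg/mL = 50.18472 mL/hr
Volume infused so far = 50.18472 mL/hr × 0.8 hr = 40.14777 mL
Volume remaining = 428 − 40.14777 = 387.8522 mL
New rate:
Dose = 2.6 mcg/kg/min × 65.3 kg = 169.78 mcg/min
169.78 mcg/min × 60 min/hr = 10186.8 mcg/hr
Rate = 10186.8 mcg/hr ÷ 1280.374 mcg/mL = 7.956114 mL/hr
Time remaining = 387.8522 mL ÷ 7.956114 mL/hr = 48.74895 hr

48.7 hours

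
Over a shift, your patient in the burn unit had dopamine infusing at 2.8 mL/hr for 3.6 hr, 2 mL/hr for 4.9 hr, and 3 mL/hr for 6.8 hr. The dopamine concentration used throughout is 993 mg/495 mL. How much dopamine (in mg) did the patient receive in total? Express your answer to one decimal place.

Concentration = 993 mg ÷ 495 mL = 2.006061 mg/mL
Stage 1: 2.8 mL/hr × 3.6 hr = 10.08 mL → 10.08 mL × 2.006061 mg/mL = 20.22109 mg
Stage 2: 2 mL/hr × 4.9 hr = 9.8 mL → 9.8 mL × 2.006061 mg/mL = 19.65939 mg
Stage 3: 3 mL/hr × 6.8 hr = 20.4 mL → 20.4 mL × 2.006061 mg/mL = 40.92364 mg
Total = 20.22109 + 19.65939 + 40.92364 = 80.80412 mg

80.8 mg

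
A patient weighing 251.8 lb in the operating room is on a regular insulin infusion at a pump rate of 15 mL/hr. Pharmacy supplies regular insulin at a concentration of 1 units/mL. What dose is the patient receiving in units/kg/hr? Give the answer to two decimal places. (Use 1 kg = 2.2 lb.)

0.13 units/kg/hr

Weight = 251.8 lb ÷ 2.2 lb/kg = 114.4545 kg
Drug rate = 15 mL/hr × 1 units/mL = 15 units/hr
15 units/hr ÷ 114.4545 kg = 0.1310564 units/kg/hr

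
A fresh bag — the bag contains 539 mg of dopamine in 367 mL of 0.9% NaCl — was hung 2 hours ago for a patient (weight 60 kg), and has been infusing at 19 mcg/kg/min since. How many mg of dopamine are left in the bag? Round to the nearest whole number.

Dose = 19 mcg/kg/min × 60 kg = 1140 mcg/min
1140 mcg/min × 60 min/hr = 68400 mcg/hr
Concentration = 539 mg ÷ 367 mL = 1.468665 mg/mL = 1468.665 mcg/mL
Rate = 68400 mcg/hr ÷ 1468.665 mcg/mL = 46.57291 mL/hr
Volume infused = 46.57291 mL/hr × 2 hr = 93.14583 mL
Volume remaining = 367 − 93.14583 = 273.8542 mL
Drug remaining = 273.8542 mL × 1468.665 mcg/mL = 402200 mcg = 402.2 mg

402 mg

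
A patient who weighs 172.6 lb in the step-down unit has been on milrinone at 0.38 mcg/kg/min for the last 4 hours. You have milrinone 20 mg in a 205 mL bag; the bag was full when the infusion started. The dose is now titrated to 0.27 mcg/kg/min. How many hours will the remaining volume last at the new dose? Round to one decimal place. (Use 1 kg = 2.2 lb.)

10.1 hours

Initial rate:
Weight = 172.6 lb ÷ 2.2 lb/kg = 78.45455 kg
Dose = 0.38 mcg/kg/min × 78.45455 kg = 29.81273 mcg/min
29.81273 mcg/min × 60 min/hr = 1788.764 mcg/hr
Concentration = 20 mg ÷ 205 mL = 0.09756098 mg/mL = 97.56098 mcg/mL
Rate = 1788.764 mcg/hr ÷ 97.56098 mcg/mL = 18.33483 mL/hr
Volume infused so far = 18.33483 mL/hr × 4 hr = 73.33931 mL
Volume remaining = 205 − 73.33931 = 131.6607 mL
New rate:
Dose = 0.27 mcg/kg/min × 78.45455 kg = 21.18273 mcg/min
21.18273 mcg/min × 60 min/hr = 1270.964 mcg/hr
Rate = 1270.964 mcg/hr ÷ 97.56098 mcg/mL = 13.02738 mL/hr
Time remaining = 131.6607 mL ÷ 13.02738 mL/hr = 10.10646 hr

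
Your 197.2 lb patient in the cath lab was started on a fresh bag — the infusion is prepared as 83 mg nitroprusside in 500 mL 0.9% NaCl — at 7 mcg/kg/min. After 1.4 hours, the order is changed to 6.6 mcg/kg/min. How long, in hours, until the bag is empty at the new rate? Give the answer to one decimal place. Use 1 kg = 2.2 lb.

Initial rate:
Weight = 197.2 lb ÷ 2.2 lb/kg = 89.63636 kg
Dose = 7 mcg/kg/min × 89.63636 kg = 627.4545 mcg/min
627.4545 mcg/min × 60 min/hr = 37647.27 mcg/hr
Concentration = 83 mg ÷ 500 mL = 0.166 mg/mL = 166 mcg/mL
Rate = 37647.27 mcg/hr ÷ 166 mcg/mL = 226.7908 mL/hr
Volume infused so far = 226.7908 mL/hr × 1.4 hr = 317.5071 mL
Volume remaining = 500 − 317.5071 = 182.4929 mL
New rate:
Dose = 6.6 mcg/kg/min × 89.63636 kg = 591.6 mcg/min
591.6 mcg/min × 60 min/hr = 35496 mcg/hr
Rate = 35496 mcg/hr ÷ 166 mcg/mL = 213.8313 mL/hr
Time remaining = 182.4929 mL ÷ 213.8313 mL/hr = 0.8534432 hr

0.9 hours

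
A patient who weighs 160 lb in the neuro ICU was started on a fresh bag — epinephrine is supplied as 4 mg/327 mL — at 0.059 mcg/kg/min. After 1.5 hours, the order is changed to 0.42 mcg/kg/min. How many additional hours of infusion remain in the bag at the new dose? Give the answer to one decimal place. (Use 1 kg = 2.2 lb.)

Initial rate:
Weight = 160 lb ÷ 2.2 lb/kg = 72.72727 kg
Dose = 0.059 mcg/kg/min × 72.72727 kg = 4.290909 mcg/min
4.290909 mcg/min × 60 min/hr = 257.4545 mcg/hr
Concentration = 4 mg ÷ 327 mL = 0.01223242 mg/mL = 12.23242 mcg/mL
Rate = 257.4545 mcg/hr ÷ 12.23242 mcg/mL = 21.04691 mL/hr
Volume infused so far = 21.04691 mL/hr × 1.5 hr = 31.57036 mL
Volume remaining = 327 − 31.57036 = 295.4296 mL
New rate:
Dose = 0.42 mcg/kg/min × 72.72727 kg = 30.54545 mcg/min
30.54545 mcg/min × 60 min/hr = 1832.727 mcg/hr
Rate = 1832.727 mcg/hr ÷ 12.23242 mcg/mL = 149.8255 mL/hr
Time remaining = 295.4296 mL ÷ 149.8255 mL/hr = 1.971825 hr

2.0 hours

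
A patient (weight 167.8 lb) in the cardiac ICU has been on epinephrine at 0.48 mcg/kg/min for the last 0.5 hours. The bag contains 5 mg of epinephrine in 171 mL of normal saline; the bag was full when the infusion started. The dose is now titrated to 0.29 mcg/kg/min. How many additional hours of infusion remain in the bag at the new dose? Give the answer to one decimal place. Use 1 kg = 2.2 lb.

2.9 hours

Initial rate:
Weight = 167.8 lb ÷ 2.2 lb/kg = 76.27273 kg
Dose = 0.48 mcg/kg/min × 76.27273 kg = 36.61091 mcg/min
36.61091 mcg/min × 60 min/hr = 2196.655 mcg/hr
Concentration = 5 mg ÷ 171 mL = 0.02923977 mg/mL = 29.23977 mcg/mL
Rate = 2196.655 mcg/hr ÷ 29.23977 mcg/mL = 75.12559 mL/hr
Volume infused so far = 75.12559 mL/hr × 0.5 hr = 37.56279 mL
Volume remaining = 171 − 37.56279 = 133.4372 mL
New rate:
Dose = 0.29 mcg/kg/min × 76.27273 kg = 22.11909 mcg/min
22.11909 mcg/min × 60 min/hr = 1327.145 mcg/hr
Rate = 1327.145 mcg/hr ÷ 29.23977 mcg/mL = 45.38837 mL/hr
Time remaining = 133.4372 mL ÷ 45.38837 mL/hr = 2.939898 hr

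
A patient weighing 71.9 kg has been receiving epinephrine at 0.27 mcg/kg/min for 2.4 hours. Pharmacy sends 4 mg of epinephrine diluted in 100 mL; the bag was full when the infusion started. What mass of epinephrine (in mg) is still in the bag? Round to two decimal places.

Dose = 0.27 mcg/kg/min × 71.9 kg = 19.413 mcg/min
19.413 mcg/min × 60 min/hr = 1164.78 mcg/hr
Concentration = 4 mg ÷ 100 mL = 0.04 mg/mL = 40 mcg/mL
Rate = 1164.78 mcg/hr ÷ 40 mcg/mL = 29.1195 mL/hr
Volume infused = 29.1195 mL/hr × 2.4 hr = 69.8868 mL
Volume remaining = 100 − 69.8868 = 30.1132 mL
Drug remaining = 30.1132 mL × 40 mcg/mL = 1204.528 mcg = 1.204528 mg

1.20 mg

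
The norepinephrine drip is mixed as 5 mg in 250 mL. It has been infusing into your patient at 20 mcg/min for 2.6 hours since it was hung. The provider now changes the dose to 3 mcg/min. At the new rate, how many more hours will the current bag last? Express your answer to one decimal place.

Initial rate:
20 mcg/min × 60 min/hr = 1200 mcg/hr
Concentration = 5 mg ÷ 250 mL = 0.02 mg/mL = 20 mcg/mL
Rate = 1200 mcg/hr ÷ 20 mcg/mL = 60 mL/hr
Volume infused so far = 60 mL/hr × 2.6 hr = 156 mL
Volume remaining = 250 − 156 = 94 mL
New rate:
3 mcg/min × 60 min/hr = 180 mcg/hr
Rate = 180 mcg/hr ÷ 20 mcg/mL = 9 mL/hr
Time remaining = 94 mL ÷ 9 mL/hr = 10.44444 hr

10.4 hours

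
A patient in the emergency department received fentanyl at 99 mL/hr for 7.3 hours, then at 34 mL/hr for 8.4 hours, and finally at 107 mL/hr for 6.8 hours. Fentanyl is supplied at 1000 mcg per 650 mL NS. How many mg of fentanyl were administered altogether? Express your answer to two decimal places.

2.67 mg

Concentration = 1000 mcg ÷ 650 mL = 1.538462 mcg/mL
Stage 1: 99 mL/hr × 7.3 hr = 722.7 mL → 722.7 mL × 1.538462 mcg/mL = 1111.846 mcg
Stage 2: 34 mL/hr × 8.4 hr = 285.6 mL → 285.6 mL × 1.538462 mcg/mL = 439.3846 mcg
Stage 3: 107 mL/hr × 6.8 hr = 727.6 mL → 727.6 mL × 1.538462 mcg/mL = 1119.385 mcg
Total = 1111.846 + 439.3846 + 1119.385 = 2670.615 mcg = 2.670615 mg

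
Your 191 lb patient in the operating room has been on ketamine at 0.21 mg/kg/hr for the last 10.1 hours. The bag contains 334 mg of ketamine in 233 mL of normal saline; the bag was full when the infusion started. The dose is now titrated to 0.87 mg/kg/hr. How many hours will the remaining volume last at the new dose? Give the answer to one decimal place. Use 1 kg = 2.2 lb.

2.0 hours

Initial rate:
Weight = 191 lb ÷ 2.2 lb/kg = 86.81818 kg
Dose = 0.21 mg/kg/hr × 86.81818 kg = 18.23182 mg/hr
Concentration = 334 mg ÷ 233 mL = 1.433476 mg/mL
Rate = 18.23182 mg/hr ÷ 1.433476 mg/mL = 12.7186 mL/hr
Volume infused so far = 12.7186 mL/hr × 10.1 hr = 128.4579 mL
Volume remaining = 233 − 128.4579 = 104.5421 mL
New rate:
Dose = 0.87 mg/kg/hr × 86.81818 kg = 75.53182 mg/hr
Rate = 75.53182 mg/hr ÷ 1.433476 mg/mL = 52.69136 mL/hr
Time remaining = 104.5421 mL ÷ 52.69136 mL/hr = 1.984046 hr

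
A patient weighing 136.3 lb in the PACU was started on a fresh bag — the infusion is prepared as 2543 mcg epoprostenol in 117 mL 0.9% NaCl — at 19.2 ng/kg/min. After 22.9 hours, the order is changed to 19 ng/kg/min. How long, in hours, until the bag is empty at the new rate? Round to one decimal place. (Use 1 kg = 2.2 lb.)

12.9 hours

Initial rate:
Weight = 136.3 lb ÷ 2.2 lb/kg = 61.95455 kg
Dose = 19.2 ng/kg/min × 61.95455 kg = 1189.527 ng/min
1189.527 ng/min × 60 min/hr = 71371.64 ng/hr
Concentration = 2543 mcg ÷ 117 mL = 21.73504 mcg/mL = 21735.04 ng/mL
Rate = 71371.64 ng/hr ÷ 21735.04 ng/mL = 3.283713 mL/hr
Volume infused so far = 3.283713 mL/hr × 22.9 hr = 75.19702 mL
Volume remaining = 117 − 75.19702 = 41.80298 mL
New rate:
Dose = 19 ng/kg/min × 61.95455 kg = 1177.136 ng/min
1177.136 ng/min × 60 min/hr = 70628.18 ng/hr
Rate = 70628.18 ng/hr ÷ 21735.04 ng/mL = 3.249507 mL/hr
Time remaining = 41.80298 mL ÷ 3.249507 mL/hr = 12.8644 hr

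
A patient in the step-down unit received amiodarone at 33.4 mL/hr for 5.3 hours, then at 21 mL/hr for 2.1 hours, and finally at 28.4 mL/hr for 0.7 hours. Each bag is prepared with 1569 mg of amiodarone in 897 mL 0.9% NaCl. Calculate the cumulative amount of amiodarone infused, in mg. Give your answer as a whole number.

Concentration = 1569 mg ÷ 897 mL = 1.749164 mg/mL
Stage 1: 33.4 mL/hr × 5.3 hr = 177.02 mL → 177.02 mL × 1.749164 mg/mL = 309.637 mg
Stage 2: 21 mL/hr × 2.1 hr = 44.1 mL → 44.1 mL × 1.749164 mg/mL = 77.13813 mg
Stage 3: 28.4 mL/hr × 0.7 hr = 19.88 mL → 19.88 mL × 1.749164 mg/mL = 34.77338 mg
Total = 309.637 + 77.13813 + 34.77338 = 421.5485 mg

422 mg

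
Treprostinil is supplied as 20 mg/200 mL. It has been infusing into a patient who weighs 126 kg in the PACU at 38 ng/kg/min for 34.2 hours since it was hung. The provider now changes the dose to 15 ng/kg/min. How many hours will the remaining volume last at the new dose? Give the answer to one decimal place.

89.7 hours

Initial rate:
Dose = 38 ng/kg/min × 126 kg = 4788 ng/min
4788 ng/min × 60 min/hr = 287280 ng/hr
Concentration = 20 mg ÷ 200 mL = 0.1 mg/mL = 100000 ng/mL
Rate = 287280 ng/hr ÷ 100000 ng/mL = 2.8728 mL/hr
Volume infused so far = 2.8728 mL/hr × 34.2 hr = 98.24976 mL
Volume remaining = 200 − 98.24976 = 101.7502 mL
New rate:
Dose = 15 ng/kg/min × 126 kg = 1890 ng/min
1890 ng/min × 60 min/hr = 113400 ng/hr
Rate = 113400 ng/hr ÷ 100000 ng/mL = 1.134 mL/hr
Time remaining = 101.7502 mL ÷ 1.134 mL/hr = 89.72684 hr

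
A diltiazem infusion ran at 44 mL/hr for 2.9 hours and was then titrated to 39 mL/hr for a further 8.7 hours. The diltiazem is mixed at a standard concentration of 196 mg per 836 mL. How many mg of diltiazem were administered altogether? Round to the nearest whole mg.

Concentration = 196 mg ÷ 836 mL = 0.2344498 mg/mL
Stage 1: 44 mL/hr × 2.9 hr = 127.6 mL → 127.6 mL × 0.2344498 mg/mL = 29.91579 mg
Stage 2: 39 mL/hr × 8.7 hr = 339.3 mL → 339.3 mL × 0.2344498 mg/mL = 79.5488 mg
Total = 29.91579 + 79.5488 = 109.4646 mg

109 mg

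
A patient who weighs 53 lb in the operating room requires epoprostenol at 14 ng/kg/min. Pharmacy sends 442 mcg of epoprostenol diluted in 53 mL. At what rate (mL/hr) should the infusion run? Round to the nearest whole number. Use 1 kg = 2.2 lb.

2 mL/hr

Weight = 53 lb ÷ 2.2 lb/kg = 24.09091 kg
Dose = 14 ng/kg/min × 24.09091 kg = 337.2727 ng/min
337.2727 ng/min × 60 min/hr = 20236.36 ng/hr
Concentration = 442 mcg ÷ 53 mL = 8.339623 mcg/mL = 8339.623 ng/mL
Rate = 20236.36 ng/hr ÷ 8339.623 ng/mL = 2.426532 mL/hr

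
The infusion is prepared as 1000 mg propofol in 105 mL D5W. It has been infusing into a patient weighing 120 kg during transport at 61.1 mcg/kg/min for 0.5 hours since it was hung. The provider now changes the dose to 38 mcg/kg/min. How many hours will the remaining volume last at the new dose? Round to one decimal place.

Initial rate:
Dose = 61.1 mcg/kg/min × 120 kg = 7332 mcg/min
7332 mcg/min × 60 min/hr = 439920 mcg/hr
Concentration = 1000 mg ÷ 105 mL = 9.52381 mg/mL = 9523.81 mcg/mL
Rate = 439920 mcg/hr ÷ 9523.81 mcg/mL = 46.1916 mL/hr
Volume infused so far = 46.1916 mL/hr × 0.5 hr = 23.0958 mL
Volume remaining = 105 − 23.0958 = 81.9042 mL
New rate:
Dose = 38 mcg/kg/min × 120 kg = 4560 mcg/min
4560 mcg/min × 60 min/hr = 273600 mcg/hr
Rate = 273600 mcg/hr ÷ 9523.81 mcg/mL = 28.728 mL/hr
Time remaining = 81.9042 mL ÷ 28.728 mL/hr = 2.851023 hr

2.9 hours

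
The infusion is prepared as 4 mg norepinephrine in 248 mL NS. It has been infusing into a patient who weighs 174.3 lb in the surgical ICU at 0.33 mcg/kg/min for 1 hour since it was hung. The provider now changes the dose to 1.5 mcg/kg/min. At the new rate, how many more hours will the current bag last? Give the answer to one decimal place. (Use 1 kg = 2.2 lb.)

0.3 hours

Initial rate:
Weight = 174.3 lb ÷ 2.2 lb/kg = 79.22727 kg
Dose = 0.33 mcg/kg/min × 79.22727 kg = 26.145 mcg/min
26.145 mcg/min × 60 min/hr = 1568.7 mcg/hr
Concentration = 4 mg ÷ 248 mL = 0.01612903 mg/mL = 16.12903 mcg/mL
Rate = 1568.7 mcg/hr ÷ 16.12903 mcg/mL = 97.2594 mL/hr
Volume infused so far = 97.2594 mL/hr × 1 hr = 97.2594 mL
Volume remaining = 248 − 97.2594 = 150.7406 mL
New rate:
Dose = 1.5 mcg/kg/min × 79.22727 kg = 118.8409 mcg/min
118.8409 mcg/min × 60 min/hr = 7130.455 mcg/hr
Rate = 7130.455 mcg/hr ÷ 16.12903 mcg/mL = 442.0882 mL/hr
Time remaining = 150.7406 mL ÷ 442.0882 mL/hr = 0.3409741 hr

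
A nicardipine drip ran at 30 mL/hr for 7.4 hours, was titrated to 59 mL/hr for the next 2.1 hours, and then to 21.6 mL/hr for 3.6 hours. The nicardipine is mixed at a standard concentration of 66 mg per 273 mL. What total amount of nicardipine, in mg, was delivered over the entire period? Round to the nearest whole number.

Concentration = 66 mg ÷ 273 mL = 0.2417582 mg/mL
Stage 1: 30 mL/hr × 7.4 hr = 222 mL → 222 mL × 0.2417582 mg/mL = 53.67033 mg
Stage 2: 59 mL/hr × 2.1 hr = 123.9 mL → 123.9 mL × 0.2417582 mg/mL = 29.95385 mg
Stage 3: 21.6 mL/hr × 3.6 hr = 77.76 mL → 77.76 mL × 0.2417582 mg/mL = 18.79912 mg
Total = 53.67033 + 29.95385 + 18.79912 = 102.4233 mg

102 mg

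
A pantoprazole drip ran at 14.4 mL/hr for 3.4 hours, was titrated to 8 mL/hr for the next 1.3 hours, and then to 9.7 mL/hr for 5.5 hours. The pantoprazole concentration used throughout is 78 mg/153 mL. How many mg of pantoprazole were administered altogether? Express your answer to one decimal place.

Concentration = 78 mg ÷ 153 mL = 0.5098039 mg/mL
Stage 1: 14.4 mL/hr × 3.4 hr = 48.96 mL → 48.96 mL × 0.5098039 mg/mL = 24.96 mg
Stage 2: 8 mL/hr × 1.3 hr = 10.4 mL → 10.4 mL × 0.5098039 mg/mL = 5.301961 mg
Stage 3: 9.7 mL/hr × 5.5 hr = 53.35 mL → 53.35 mL × 0.5098039 mg/mL = 27.19804 mg
Total = 24.96 + 5.301961 + 27.19804 = 57.46 mg

57.5 mg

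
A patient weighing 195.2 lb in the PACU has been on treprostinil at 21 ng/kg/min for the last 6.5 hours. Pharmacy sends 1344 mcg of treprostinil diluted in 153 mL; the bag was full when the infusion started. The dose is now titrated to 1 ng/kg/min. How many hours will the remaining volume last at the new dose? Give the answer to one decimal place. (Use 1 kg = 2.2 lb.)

116.0 hours

Initial rate:
Weight = 195.2 lb ÷ 2.2 lb/kg = 88.72727 kg
Dose = 21 ng/kg/min × 88.72727 kg = 1863.273 ng/min
1863.273 ng/min × 60 min/hr = 111796.4 ng/hr
Concentration = 1344 mcg ÷ 153 mL = 8.784314 mcg/mL = 8784.314 ng/mL
Rate = 111796.4 ng/hr ÷ 8784.314 ng/mL = 12.72682 mL/hr
Volume infused so far = 12.72682 mL/hr × 6.5 hr = 82.72432 mL
Volume remaining = 153 − 82.72432 = 70.27568 mL
New rate:
Dose = 1 ng/kg/min × 88.72727 kg = 88.72727 ng/min
88.72727 ng/min × 60 min/hr = 5323.636 ng/hr
Rate = 5323.636 ng/hr ÷ 8784.314 ng/mL = 0.606039 mL/hr
Time remaining = 70.27568 mL ÷ 0.606039 mL/hr = 115.959 hr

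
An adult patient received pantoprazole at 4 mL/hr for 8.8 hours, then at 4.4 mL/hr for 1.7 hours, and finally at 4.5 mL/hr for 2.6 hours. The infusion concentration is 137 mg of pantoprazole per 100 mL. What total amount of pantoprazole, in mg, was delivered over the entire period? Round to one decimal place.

74.5 mg

Concentration = 137 mg ÷ 100 mL = 1.37 mg/mL
Stage 1: 4 mL/hr × 8.8 hr = 35.2 mL → 35.2 mL × 1.37 mg/mL = 48.224 mg
Stage 2: 4.4 mL/hr × 1.7 hr = 7.48 mL → 7.48 mL × 1.37 mg/mL = 10.2476 mg
Stage 3: 4.5 mL/hr × 2.6 hr = 11.7 mL → 11.7 mL × 1.37 mg/mL = 16.029 mg
Total = 48.224 + 10.2476 + 16.029 = 74.5006 mg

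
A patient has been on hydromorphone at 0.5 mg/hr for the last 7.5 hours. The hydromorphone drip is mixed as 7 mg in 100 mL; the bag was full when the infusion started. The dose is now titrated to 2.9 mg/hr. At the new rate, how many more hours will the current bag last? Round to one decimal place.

1.1 hours

Initial rate:
Concentration = 7 mg ÷ 100 mL = 0.07 mg/mL
Rate = 0.5 mg/hr ÷ 0.07 mg/mL = 7.142857 mL/hr
Volume infused so far = 7.142857 mL/hr × 7.5 hr = 53.57143 mL
Volume remaining = 100 − 53.57143 = 46.42857 mL
New rate:
Rate = 2.9 mg/hr ÷ 0.07 mg/mL = 41.42857 mL/hr
Time remaining = 46.42857 mL ÷ 41.42857 mL/hr = 1.12069 hr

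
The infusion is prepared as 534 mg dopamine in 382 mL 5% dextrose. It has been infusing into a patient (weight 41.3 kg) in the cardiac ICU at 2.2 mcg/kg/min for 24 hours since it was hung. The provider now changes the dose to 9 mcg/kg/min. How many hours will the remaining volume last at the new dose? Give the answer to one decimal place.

Initial rate:
Dose = 2.2 mcg/kg/min × 41.3 kg = 90.86 mcg/min
90.86 mcg/min × 60 min/hr = 5451.6 mcg/hr
Concentration = 534 mg ÷ 382 mL = 1.397906 mg/mL = 1397.906 mcg/mL
Rate = 5451.6 mcg/hr ÷ 1397.906 mcg/mL = 3.899834 mL/hr
Volume infused so far = 3.899834 mL/hr × 24 hr = 93.59601 mL
Volume remaining = 382 − 93.59601 = 288.404 mL
New rate:
Dose = 9 mcg/kg/min × 41.3 kg = 371.7 mcg/min
371.7 mcg/min × 60 min/hr = 22302 mcg/hr
Rate = 22302 mcg/hr ÷ 1397.906 mcg/mL = 15.95387 mL/hr
Time remaining = 288.404 mL ÷ 15.95387 mL/hr = 18.07737 hr

18.1 hours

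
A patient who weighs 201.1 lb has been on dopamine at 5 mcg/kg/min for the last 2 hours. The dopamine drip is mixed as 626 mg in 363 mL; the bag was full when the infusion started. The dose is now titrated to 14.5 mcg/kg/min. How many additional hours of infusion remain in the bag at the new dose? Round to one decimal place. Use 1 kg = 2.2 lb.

7.2 hours

Initial rate:
Weight = 201.1 lb ÷ 2.2 lb/kg = 91.40909 kg
Dose = 5 mcg/kg/min × 91.40909 kg = 457.0455 mcg/min
457.0455 mcg/min × 60 min/hr = 27422.73 mcg/hr
Concentration = 626 mg ÷ 363 mL = 1.724518 mg/mL = 1724.518 mcg/mL
Rate = 27422.73 mcg/hr ÷ 1724.518 mcg/mL = 15.90168 mL/hr
Volume infused so far = 15.90168 mL/hr × 2 hr = 31.80335 mL
Volume remaining = 363 − 31.80335 = 331.1966 mL
New rate:
Dose = 14.5 mcg/kg/min × 91.40909 kg = 1325.432 mcg/min
1325.432 mcg/min × 60 min/hr = 79525.91 mcg/hr
Rate = 79525.91 mcg/hr ÷ 1724.518 mcg/mL = 46.11486 mL/hr
Time remaining = 331.1966 mL ÷ 46.11486 mL/hr = 7.181993 hr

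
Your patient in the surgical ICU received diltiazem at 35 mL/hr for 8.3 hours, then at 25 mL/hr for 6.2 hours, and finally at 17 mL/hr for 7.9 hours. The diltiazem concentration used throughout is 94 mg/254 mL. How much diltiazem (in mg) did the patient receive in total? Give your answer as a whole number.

215 mg

Concentration = 94 mg ÷ 254 mL = 0.3700787 mg/mL
Stage 1: 35 mL/hr × 8.3 hr = 290.5 mL → 290.5 mL × 0.3700787 mg/mL = 107.5079 mg
Stage 2: 25 mL/hr × 6.2 hr = 155 mL → 155 mL × 0.3700787 mg/mL = 57.3622 mg
Stage 3: 17 mL/hr × 7.9 hr = 134.3 mL → 134.3 mL × 0.3700787 mg/mL = 49.70157 mg
Total = 107.5079 + 57.3622 + 49.70157 = 214.5717 mg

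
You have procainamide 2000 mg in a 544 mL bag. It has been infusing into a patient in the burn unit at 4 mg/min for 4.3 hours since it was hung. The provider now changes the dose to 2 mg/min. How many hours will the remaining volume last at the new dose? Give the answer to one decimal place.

Initial rate:
4 mg/min × 60 min/hr = 240 mg/hr
Concentration = 2000 mg ÷ 544 mL = 3.676471 mg/mL
Rate = 240 mg/hr ÷ 3.676471 mg/mL = 65.28 mL/hr
Volume infused so far = 65.28 mL/hr × 4.3 hr = 280.704 mL
Volume remaining = 544 − 280.704 = 263.296 mL
New rate:
2 mg/min × 60 min/hr = 120 mg/hr
Rate = 120 mg/hr ÷ 3.676471 mg/mL = 32.64 mL/hr
Time remaining = 263.296 mL ÷ 32.64 mL/hr = 8.066667 hr

8.1 hours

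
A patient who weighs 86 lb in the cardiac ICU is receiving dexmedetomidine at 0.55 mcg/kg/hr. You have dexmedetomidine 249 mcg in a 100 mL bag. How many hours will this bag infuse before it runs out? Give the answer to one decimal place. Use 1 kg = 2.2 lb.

Weight = 86 lb ÷ 2.2 lb/kg = 39.09091 kg
Dose = 0.55 mcg/kg/hr × 39.09091 kg = 21.5 mcg/hr
Concentration = 249 mcg ÷ 100 mL = 2.49 mcg/mL
Rate = 21.5 mcg/hr ÷ 2.49 mcg/mL = 8.634538 mL/hr
Duration = 100 mL ÷ 8.634538 mL/hr = 11.5814 hr

11.6 hours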